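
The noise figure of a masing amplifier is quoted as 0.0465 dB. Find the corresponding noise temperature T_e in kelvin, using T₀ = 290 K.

3.12 K

F = 10^(0.0465/10) = 1.01076
T_e = (F − 1)·T₀ = (1.01076 − 1) × 290 = 3.12 K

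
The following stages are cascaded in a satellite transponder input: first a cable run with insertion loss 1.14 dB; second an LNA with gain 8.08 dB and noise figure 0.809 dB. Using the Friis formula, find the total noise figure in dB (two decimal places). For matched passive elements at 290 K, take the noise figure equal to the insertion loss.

Convert to linear (a loss of L dB is a gain of −L dB): F_i = 10^(NF_i/10), G_i = 10^(G_i,dB/10)
  Stage 1: F_1 = 10^(1.14/10) = 1.300, G_1 = 10^(−1.14/10) = 0.7691
  Stage 2: F_2 = 10^(0.809/10) = 1.205, G_2 = 10^(8.08/10) = 6.427
Friis cascade:
  F = 1.300 + (1.205 − 1)/0.7691 = 1.566
NF = 10 log₁₀(1.566) = 1.95 dB

1.95 dB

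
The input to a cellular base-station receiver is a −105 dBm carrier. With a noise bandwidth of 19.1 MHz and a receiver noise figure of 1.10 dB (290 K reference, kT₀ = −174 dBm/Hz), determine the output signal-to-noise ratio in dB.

−4.9 dB

Noise floor: N = −174 + 10 log₁₀(B) + NF
10 log₁₀(1.91×10⁷) = 72.81 dB
N = −174 + 72.81 + 1.10 = −100.09 dBm
SNR = P_sig − N = −105 − (−100.09) = −4.91 dB → −4.9 dB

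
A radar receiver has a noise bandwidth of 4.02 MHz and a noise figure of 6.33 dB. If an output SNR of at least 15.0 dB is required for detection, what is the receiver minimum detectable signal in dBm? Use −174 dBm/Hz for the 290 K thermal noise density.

−86.6 dBm

Sensitivity = −174 + 10 log₁₀(B) + NF + SNR_min
= −174 + 66.04 + 6.33 + 15.0
= −86.63 dBm → −86.6 dBm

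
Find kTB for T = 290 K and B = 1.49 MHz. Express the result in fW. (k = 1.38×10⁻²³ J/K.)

5.96 fW

P_n = kTB = 1.38×10⁻²³ × 290 × 1.49×10⁶ = 5.96×10⁻¹⁵ W = 5.96 fW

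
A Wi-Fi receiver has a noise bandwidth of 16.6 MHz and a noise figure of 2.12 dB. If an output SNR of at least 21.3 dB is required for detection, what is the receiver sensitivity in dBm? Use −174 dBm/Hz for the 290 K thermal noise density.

Sensitivity = −174 + 10 log₁₀(B) + NF + SNR_min
= −174 + 72.2 + 2.12 + 21.3
= −78.38 dBm → −78.4 dBm

−78.4 dBm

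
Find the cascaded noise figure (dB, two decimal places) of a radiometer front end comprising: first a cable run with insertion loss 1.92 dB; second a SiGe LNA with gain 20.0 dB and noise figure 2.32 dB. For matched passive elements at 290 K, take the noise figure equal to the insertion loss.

Convert to linear (a loss of L dB is a gain of −L dB): F_i = 10^(NF_i/10), G_i = 10^(G_i,dB/10)
  Stage 1: F_1 = 10^(1.92/10) = 1.556, G_1 = 10^(−1.92/10) = 0.6427
  Stage 2: F_2 = 10^(2.32/10) = 1.706, G_2 = 10^(20.0/10) = 100.0
Friis cascade:
  F = 1.556 + (1.706 − 1)/0.6427 = 2.655
NF = 10 log₁₀(2.655) = 4.24 dB

4.24 dB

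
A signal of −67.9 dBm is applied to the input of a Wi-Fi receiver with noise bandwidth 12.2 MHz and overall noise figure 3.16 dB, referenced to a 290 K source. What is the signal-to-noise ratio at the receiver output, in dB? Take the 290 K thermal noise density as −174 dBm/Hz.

Noise floor: N = −174 + 10 log₁₀(B) + NF
10 log₁₀(1.22×10⁷) = 70.86 dB
N = −174 + 70.86 + 3.16 = −99.98 dBm
SNR = P_sig − N = −67.9 − (−99.98) = 32.08 dB → 32.1 dB

32.1 dB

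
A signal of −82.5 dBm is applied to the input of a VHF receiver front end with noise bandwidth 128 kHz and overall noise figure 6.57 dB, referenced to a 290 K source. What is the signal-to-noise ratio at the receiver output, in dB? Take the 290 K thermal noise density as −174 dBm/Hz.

33.9 dB

Noise floor: N = −174 + 10 log₁₀(B) + NF
10 log₁₀(1.28×10⁵) = 51.07 dB
N = −174 + 51.07 + 6.57 = −116.36 dBm
SNR = P_sig − N = −82.5 − (−116.36) = 33.86 dB → 33.9 dB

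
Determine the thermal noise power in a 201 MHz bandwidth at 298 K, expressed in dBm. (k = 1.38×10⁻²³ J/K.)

−90.8 dBm

P_n = kTB = 1.38×10⁻²³ × 298 × 2.01×10⁸ = 8.27×10⁻¹³ W
In dBm: 10 log₁₀(8.27×10⁻¹³ / 10⁻³) = −90.8 dBm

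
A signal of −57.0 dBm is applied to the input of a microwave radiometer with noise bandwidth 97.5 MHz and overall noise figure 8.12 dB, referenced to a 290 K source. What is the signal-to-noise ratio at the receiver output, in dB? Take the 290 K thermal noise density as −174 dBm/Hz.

29.0 dB

Noise floor: N = −174 + 10 log₁₀(B) + NF
10 log₁₀(9.75×10⁷) = 79.89 dB
N = −174 + 79.89 + 8.12 = −85.99 dBm
SNR = P_sig − N = −57.0 − (−85.99) = 28.99 dB → 29.0 dB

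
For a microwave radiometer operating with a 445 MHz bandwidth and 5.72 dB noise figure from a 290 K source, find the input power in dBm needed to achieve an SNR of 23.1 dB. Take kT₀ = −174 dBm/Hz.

Sensitivity = −174 + 10 log₁₀(B) + NF + SNR_min
= −174 + 86.48 + 5.72 + 23.1
= −58.70 dBm → −58.7 dBm

−58.7 dBm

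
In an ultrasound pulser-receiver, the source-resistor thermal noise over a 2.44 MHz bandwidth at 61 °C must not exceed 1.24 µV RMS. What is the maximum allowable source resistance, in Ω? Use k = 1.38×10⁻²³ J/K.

34.2 Ω

T = 61 °C + 273.15 = 334.15 K
Johnson–Nyquist: V_n = √(4kTRB) ⇒ R = V_n² / (4kTB)
4kTB = 4 × 1.38×10⁻²³ × 334.15 × 2.44×10⁶ = 4.50×10⁻¹⁴
R = (1.24×10⁻⁶)² / 4.50×10⁻¹⁴ = 3.42×10¹ Ω = 34.2 Ω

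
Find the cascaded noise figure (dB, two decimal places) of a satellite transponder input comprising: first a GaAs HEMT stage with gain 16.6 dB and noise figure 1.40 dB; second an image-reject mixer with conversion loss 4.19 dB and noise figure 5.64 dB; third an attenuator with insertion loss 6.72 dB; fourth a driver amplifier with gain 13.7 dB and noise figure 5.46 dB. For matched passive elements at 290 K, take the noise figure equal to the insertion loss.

Convert to linear (a loss of L dB is a gain of −L dB): F_i = 10^(NF_i/10), G_i = 10^(G_i,dB/10)
  Stage 1: F_1 = 10^(1.40/10) = 1.380, G_1 = 10^(16.6/10) = 45.71
  Stage 2: F_2 = 10^(5.64/10) = 3.664, G_2 = 10^(−4.19/10) = 0.3811
  Stage 3: F_3 = 10^(6.72/10) = 4.699, G_3 = 10^(−6.72/10) = 0.2128
  Stage 4: F_4 = 10^(5.46/10) = 3.516, G_4 = 10^(13.7/10) = 23.44
Friis cascade:
  F = 1.380 + (3.664 − 1)/45.71 + (4.699 − 1)/17.42 + (3.516 − 1)/3.707 = 2.330
NF = 10 log₁₀(2.330) = 3.67 dB

3.67 dB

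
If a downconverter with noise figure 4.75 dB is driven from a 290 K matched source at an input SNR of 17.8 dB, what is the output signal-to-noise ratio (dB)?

13.05 dB

By definition F = SNR_in/SNR_out, so in dB: SNR_out = SNR_in − NF
SNR_out = 17.8 − 4.75 = 13.05 dB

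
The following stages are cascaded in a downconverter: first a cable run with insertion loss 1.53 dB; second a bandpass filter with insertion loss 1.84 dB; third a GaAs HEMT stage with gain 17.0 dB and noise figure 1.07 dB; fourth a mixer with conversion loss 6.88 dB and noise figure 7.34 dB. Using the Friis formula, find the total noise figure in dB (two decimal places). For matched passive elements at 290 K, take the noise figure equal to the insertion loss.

4.73 dB

Convert to linear (a loss of L dB is a gain of −L dB): F_i = 10^(NF_i/10), G_i = 10^(G_i,dB/10)
  Stage 1: F_1 = 10^(1.53/10) = 1.422, G_1 = 10^(−1.53/10) = 0.7031
  Stage 2: F_2 = 10^(1.84/10) = 1.528, G_2 = 10^(−1.84/10) = 0.6546
  Stage 3: F_3 = 10^(1.07/10) = 1.279, G_3 = 10^(17.0/10) = 50.12
  Stage 4: F_4 = 10^(7.34/10) = 5.420, G_4 = 10^(−6.88/10) = 0.2051
Friis cascade:
  F = 1.422 + (1.528 − 1)/0.7031 + (1.279 − 1)/0.4603 + (5.420 − 1)/23.07 = 2.971
NF = 10 log₁₀(2.971) = 4.73 dB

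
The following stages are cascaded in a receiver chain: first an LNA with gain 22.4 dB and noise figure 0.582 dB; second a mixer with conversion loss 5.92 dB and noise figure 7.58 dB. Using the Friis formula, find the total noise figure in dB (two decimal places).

0.68 dB

Convert to linear (a loss of L dB is a gain of −L dB): F_i = 10^(NF_i/10), G_i = 10^(G_i,dB/10)
  Stage 1: F_1 = 10^(0.582/10) = 1.143, G_1 = 10^(22.4/10) = 173.8
  Stage 2: F_2 = 10^(7.58/10) = 5.728, G_2 = 10^(−5.92/10) = 0.2559
Friis cascade:
  F = 1.143 + (5.728 − 1)/173.8 = 1.171
NF = 10 log₁₀(1.171) = 0.68 dB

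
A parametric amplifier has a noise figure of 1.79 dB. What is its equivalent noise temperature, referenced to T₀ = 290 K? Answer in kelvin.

F = 10^(1.79/10) = 1.51008
T_e = (F − 1)·T₀ = (1.51008 − 1) × 290 = 148 K

148 K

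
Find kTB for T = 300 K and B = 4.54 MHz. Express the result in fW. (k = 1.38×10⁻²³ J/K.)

18.8 fW

P_n = kTB = 1.38×10⁻²³ × 300 × 4.54×10⁶ = 1.88×10⁻¹⁴ W = 18.8 fW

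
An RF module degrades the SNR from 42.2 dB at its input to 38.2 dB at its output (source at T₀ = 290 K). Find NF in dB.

NF (dB) = SNR_in(dB) − SNR_out(dB) when the source is at T₀
NF = 42.2 − 38.2 = 4.0 dB

4.0 dB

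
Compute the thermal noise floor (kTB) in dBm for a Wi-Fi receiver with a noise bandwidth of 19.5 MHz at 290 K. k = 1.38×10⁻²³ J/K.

−101.1 dBm

P_n = kTB = 1.38×10⁻²³ × 290 × 1.95×10⁷ = 7.80×10⁻¹⁴ W
In dBm: 10 log₁₀(7.80×10⁻¹⁴ / 10⁻³) = −101.1 dBm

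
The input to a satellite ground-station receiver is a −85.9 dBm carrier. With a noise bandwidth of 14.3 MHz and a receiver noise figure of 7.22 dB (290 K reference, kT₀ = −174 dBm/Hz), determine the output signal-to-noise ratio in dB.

9.3 dB

Noise floor: N = −174 + 10 log₁₀(B) + NF
10 log₁₀(1.43×10⁷) = 71.55 dB
N = −174 + 71.55 + 7.22 = −95.23 dBm
SNR = P_sig − N = −85.9 − (−95.23) = 9.33 dB → 9.3 dB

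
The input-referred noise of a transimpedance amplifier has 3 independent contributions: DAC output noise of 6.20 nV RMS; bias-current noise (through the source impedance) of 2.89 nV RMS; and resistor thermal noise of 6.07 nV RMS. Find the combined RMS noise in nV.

Uncorrelated sources add in power (mean-square): V_tot = √(ΣV_i²)
V_tot = √[(6.20×10⁻⁹)² + (2.89×10⁻⁹)² + (6.07×10⁻⁹)²] = 9.15×10⁻⁹ V = 9.15 nV

9.15 nV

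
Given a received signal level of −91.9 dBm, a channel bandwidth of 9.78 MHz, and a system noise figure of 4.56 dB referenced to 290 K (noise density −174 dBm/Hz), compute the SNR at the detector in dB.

Noise floor: N = −174 + 10 log₁₀(B) + NF
10 log₁₀(9.78×10⁶) = 69.9 dB
N = −174 + 69.9 + 4.56 = −99.54 dBm
SNR = P_sig − N = −91.9 − (−99.54) = 7.64 dB → 7.6 dB

7.6 dB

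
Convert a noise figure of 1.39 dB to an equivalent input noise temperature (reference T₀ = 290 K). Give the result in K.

F = 10^(1.39/10) = 1.37721
T_e = (F − 1)·T₀ = (1.37721 − 1) × 290 = 109 K

109 K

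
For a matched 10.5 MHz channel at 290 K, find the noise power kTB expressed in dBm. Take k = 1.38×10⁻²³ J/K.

P_n = kTB = 1.38×10⁻²³ × 290 × 1.05×10⁷ = 4.20×10⁻¹⁴ W
In dBm: 10 log₁₀(4.20×10⁻¹⁴ / 10⁻³) = −103.8 dBm

−103.8 dBm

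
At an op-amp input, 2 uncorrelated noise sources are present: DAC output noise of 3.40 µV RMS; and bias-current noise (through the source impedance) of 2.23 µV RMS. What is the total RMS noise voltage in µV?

4.07 µV

Uncorrelated sources add in power (mean-square): V_tot = √(ΣV_i²)
V_tot = √[(3.40×10⁻⁶)² + (2.23×10⁻⁶)²] = 4.07×10⁻⁶ V = 4.07 µV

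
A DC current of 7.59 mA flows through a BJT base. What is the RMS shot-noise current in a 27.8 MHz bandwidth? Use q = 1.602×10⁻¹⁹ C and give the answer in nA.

I_n = √(2qI·B)
2qI·B = 2 × 1.602×10⁻¹⁹ × 7.59×10⁻³ × 2.78×10⁷ = 6.76×10⁻¹⁴ A²
I_n = √(6.76×10⁻¹⁴) = 2.60×10⁻⁷ A = 260 nA

260 nA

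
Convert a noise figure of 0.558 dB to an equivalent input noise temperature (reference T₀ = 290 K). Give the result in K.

39.8 K

F = 10^(0.558/10) = 1.1371
T_e = (F − 1)·T₀ = (1.1371 − 1) × 290 = 39.8 K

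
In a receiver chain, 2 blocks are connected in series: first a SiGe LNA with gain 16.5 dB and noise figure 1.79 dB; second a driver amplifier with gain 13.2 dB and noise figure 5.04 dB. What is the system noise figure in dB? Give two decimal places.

Convert to linear (a loss of L dB is a gain of −L dB): F_i = 10^(NF_i/10), G_i = 10^(G_i,dB/10)
  Stage 1: F_1 = 10^(1.79/10) = 1.510, G_1 = 10^(16.5/10) = 44.67
  Stage 2: F_2 = 10^(5.04/10) = 3.192, G_2 = 10^(13.2/10) = 20.89
Friis cascade:
  F = 1.510 + (3.192 − 1)/44.67 = 1.559
NF = 10 log₁₀(1.559) = 1.93 dB

1.93 dB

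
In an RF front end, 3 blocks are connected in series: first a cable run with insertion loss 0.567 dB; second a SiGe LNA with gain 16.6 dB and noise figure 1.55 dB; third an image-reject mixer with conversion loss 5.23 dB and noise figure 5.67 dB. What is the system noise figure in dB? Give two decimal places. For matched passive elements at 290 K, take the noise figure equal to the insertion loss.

2.29 dB

Convert to linear (a loss of L dB is a gain of −L dB): F_i = 10^(NF_i/10), G_i = 10^(G_i,dB/10)
  Stage 1: F_1 = 10^(0.567/10) = 1.139, G_1 = 10^(−0.567/10) = 0.8776
  Stage 2: F_2 = 10^(1.55/10) = 1.429, G_2 = 10^(16.6/10) = 45.71
  Stage 3: F_3 = 10^(5.67/10) = 3.690, G_3 = 10^(−5.23/10) = 0.2999
Friis cascade:
  F = 1.139 + (1.429 − 1)/0.8776 + (3.690 − 1)/40.11 = 1.695
NF = 10 log₁₀(1.695) = 2.29 dB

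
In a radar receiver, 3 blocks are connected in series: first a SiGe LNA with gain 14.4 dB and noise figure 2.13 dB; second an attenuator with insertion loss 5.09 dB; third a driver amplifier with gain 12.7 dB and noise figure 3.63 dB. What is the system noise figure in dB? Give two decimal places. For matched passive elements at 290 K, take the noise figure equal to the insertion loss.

2.71 dB

Convert to linear (a loss of L dB is a gain of −L dB): F_i = 10^(NF_i/10), G_i = 10^(G_i,dB/10)
  Stage 1: F_1 = 10^(2.13/10) = 1.633, G_1 = 10^(14.4/10) = 27.54
  Stage 2: F_2 = 10^(5.09/10) = 3.228, G_2 = 10^(−5.09/10) = 0.3097
  Stage 3: F_3 = 10^(3.63/10) = 2.307, G_3 = 10^(12.7/10) = 18.62
Friis cascade:
  F = 1.633 + (3.228 − 1)/27.54 + (2.307 − 1)/8.531 = 1.867
NF = 10 log₁₀(1.867) = 2.71 dB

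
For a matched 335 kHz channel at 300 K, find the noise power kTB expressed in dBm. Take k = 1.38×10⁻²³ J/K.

−118.6 dBm

P_n = kTB = 1.38×10⁻²³ × 300 × 3.35×10⁵ = 1.39×10⁻¹⁵ W
In dBm: 10 log₁₀(1.39×10⁻¹⁵ / 10⁻³) = −118.6 dBm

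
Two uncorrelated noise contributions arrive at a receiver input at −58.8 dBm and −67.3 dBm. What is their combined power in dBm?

−58.2 dBm

Convert to linear, add, convert back:
P₁ = 1.32×10⁻⁹ W, P₂ = 1.86×10⁻¹⁰ W
P_tot = 1.50×10⁻⁹ W → 10 log₁₀(P_tot / 10⁻³) = −58.2 dBm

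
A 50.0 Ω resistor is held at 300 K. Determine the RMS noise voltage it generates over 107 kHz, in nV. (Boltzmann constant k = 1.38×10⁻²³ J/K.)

V_n = √(4kTRB)
4kTRB = 4 × 1.38×10⁻²³ × 300 × 5.00×10¹ × 1.07×10⁵ = 8.86×10⁻¹⁴ V²
V_n = √(8.86×10⁻¹⁴) = 2.98×10⁻⁷ V = 298 nV

298 nV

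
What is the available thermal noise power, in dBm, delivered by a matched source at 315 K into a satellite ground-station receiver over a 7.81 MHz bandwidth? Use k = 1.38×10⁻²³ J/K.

P_n = kTB = 1.38×10⁻²³ × 315 × 7.81×10⁶ = 3.40×10⁻¹⁴ W
In dBm: 10 log₁₀(3.40×10⁻¹⁴ / 10⁻³) = −104.7 dBm

−104.7 dBm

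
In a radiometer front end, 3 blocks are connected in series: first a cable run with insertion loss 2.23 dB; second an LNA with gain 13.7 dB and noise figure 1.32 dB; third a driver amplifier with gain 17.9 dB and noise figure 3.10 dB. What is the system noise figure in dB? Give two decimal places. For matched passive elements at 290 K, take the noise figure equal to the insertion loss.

Convert to linear (a loss of L dB is a gain of −L dB): F_i = 10^(NF_i/10), G_i = 10^(G_i,dB/10)
  Stage 1: F_1 = 10^(2.23/10) = 1.671, G_1 = 10^(−2.23/10) = 0.5984
  Stage 2: F_2 = 10^(1.32/10) = 1.355, G_2 = 10^(13.7/10) = 23.44
  Stage 3: F_3 = 10^(3.10/10) = 2.042, G_3 = 10^(17.9/10) = 61.66
Friis cascade:
  F = 1.671 + (1.355 − 1)/0.5984 + (2.042 − 1)/14.03 = 2.339
NF = 10 log₁₀(2.339) = 3.69 dB

3.69 dB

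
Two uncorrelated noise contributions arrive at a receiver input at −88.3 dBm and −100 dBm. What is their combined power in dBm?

−88.0 dBm

Convert to linear, add, convert back:
P₁ = 1.48×10⁻¹² W, P₂ = 1.00×10⁻¹³ W
P_tot = 1.58×10⁻¹² W → 10 log₁₀(P_tot / 10⁻³) = −88.0 dBm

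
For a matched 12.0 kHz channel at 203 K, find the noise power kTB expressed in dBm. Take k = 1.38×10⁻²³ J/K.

P_n = kTB = 1.38×10⁻²³ × 203 × 1.20×10⁴ = 3.36×10⁻¹⁷ W
In dBm: 10 log₁₀(3.36×10⁻¹⁷ / 10⁻³) = −134.7 dBm

−134.7 dBm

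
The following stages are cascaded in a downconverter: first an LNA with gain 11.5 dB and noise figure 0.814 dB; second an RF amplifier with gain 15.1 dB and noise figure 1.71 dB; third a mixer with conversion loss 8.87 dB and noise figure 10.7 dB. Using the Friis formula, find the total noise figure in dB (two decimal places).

1.02 dB

Convert to linear (a loss of L dB is a gain of −L dB): F_i = 10^(NF_i/10), G_i = 10^(G_i,dB/10)
  Stage 1: F_1 = 10^(0.814/10) = 1.206, G_1 = 10^(11.5/10) = 14.13
  Stage 2: F_2 = 10^(1.71/10) = 1.483, G_2 = 10^(15.1/10) = 32.36
  Stage 3: F_3 = 10^(10.7/10) = 11.75, G_3 = 10^(−8.87/10) = 0.1297
Friis cascade:
  F = 1.206 + (1.483 − 1)/14.13 + (11.75 − 1)/457.1 = 1.264
NF = 10 log₁₀(1.264) = 1.02 dB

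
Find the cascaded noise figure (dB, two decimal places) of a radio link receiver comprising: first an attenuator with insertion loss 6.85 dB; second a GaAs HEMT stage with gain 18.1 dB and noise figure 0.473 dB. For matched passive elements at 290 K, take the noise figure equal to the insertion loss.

7.32 dB

Convert to linear (a loss of L dB is a gain of −L dB): F_i = 10^(NF_i/10), G_i = 10^(G_i,dB/10)
  Stage 1: F_1 = 10^(6.85/10) = 4.842, G_1 = 10^(−6.85/10) = 0.2065
  Stage 2: F_2 = 10^(0.473/10) = 1.115, G_2 = 10^(18.1/10) = 64.57
Friis cascade:
  F = 4.842 + (1.115 − 1)/0.2065 = 5.399
NF = 10 log₁₀(5.399) = 7.32 dB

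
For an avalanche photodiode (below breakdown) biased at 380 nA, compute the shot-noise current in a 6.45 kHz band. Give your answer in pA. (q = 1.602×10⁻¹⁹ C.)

I_n = √(2qI·B)
2qI·B = 2 × 1.602×10⁻¹⁹ × 3.80×10⁻⁷ × 6.45×10³ = 7.85×10⁻²² A²
I_n = √(7.85×10⁻²²) = 2.80×10⁻¹¹ A = 28.0 pA

28.0 pA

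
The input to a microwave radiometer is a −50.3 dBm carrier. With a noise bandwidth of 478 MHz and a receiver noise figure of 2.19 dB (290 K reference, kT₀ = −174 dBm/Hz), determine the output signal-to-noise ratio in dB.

34.7 dB

Noise floor: N = −174 + 10 log₁₀(B) + NF
10 log₁₀(4.78×10⁸) = 86.79 dB
N = −174 + 86.79 + 2.19 = −85.02 dBm
SNR = P_sig − N = −50.3 − (−85.02) = 34.72 dB → 34.7 dB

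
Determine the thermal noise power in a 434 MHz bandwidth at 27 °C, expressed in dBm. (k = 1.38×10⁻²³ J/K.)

T = 27 °C + 273.15 = 300.15 K
P_n = kTB = 1.38×10⁻²³ × 300.15 × 4.34×10⁸ = 1.80×10⁻¹² W
In dBm: 10 log₁₀(1.80×10⁻¹² / 10⁻³) = −87.5 dBm

−87.5 dBm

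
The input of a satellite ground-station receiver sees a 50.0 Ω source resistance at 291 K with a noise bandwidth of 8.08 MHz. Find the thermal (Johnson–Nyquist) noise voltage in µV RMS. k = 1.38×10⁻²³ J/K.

2.55 µV

V_n = √(4kTRB)
4kTRB = 4 × 1.38×10⁻²³ × 291 × 5.00×10¹ × 8.08×10⁶ = 6.49×10⁻¹² V²
V_n = √(6.49×10⁻¹²) = 2.55×10⁻⁶ V = 2.55 µV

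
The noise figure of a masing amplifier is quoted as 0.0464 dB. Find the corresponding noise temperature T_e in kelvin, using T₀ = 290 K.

3.11 K

F = 10^(0.0464/10) = 1.01074
T_e = (F − 1)·T₀ = (1.01074 − 1) × 290 = 3.11 K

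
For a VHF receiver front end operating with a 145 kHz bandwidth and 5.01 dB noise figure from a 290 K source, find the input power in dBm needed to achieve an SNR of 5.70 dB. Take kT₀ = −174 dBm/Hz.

−111.7 dBm

Sensitivity = −174 + 10 log₁₀(B) + NF + SNR_min
= −174 + 51.61 + 5.01 + 5.70
= −111.68 dBm → −111.7 dBm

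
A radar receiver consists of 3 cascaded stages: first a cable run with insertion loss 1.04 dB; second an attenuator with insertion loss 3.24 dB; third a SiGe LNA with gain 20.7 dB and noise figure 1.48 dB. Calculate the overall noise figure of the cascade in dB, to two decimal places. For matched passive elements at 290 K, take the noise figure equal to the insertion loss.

Convert to linear (a loss of L dB is a gain of −L dB): F_i = 10^(NF_i/10), G_i = 10^(G_i,dB/10)
  Stage 1: F_1 = 10^(1.04/10) = 1.271, G_1 = 10^(−1.04/10) = 0.7870
  Stage 2: F_2 = 10^(3.24/10) = 2.109, G_2 = 10^(−3.24/10) = 0.4742
  Stage 3: F_3 = 10^(1.48/10) = 1.406, G_3 = 10^(20.7/10) = 117.5
Friis cascade:
  F = 1.271 + (2.109 − 1)/0.7870 + (1.406 − 1)/0.3733 = 3.767
NF = 10 log₁₀(3.767) = 5.76 dB

5.76 dB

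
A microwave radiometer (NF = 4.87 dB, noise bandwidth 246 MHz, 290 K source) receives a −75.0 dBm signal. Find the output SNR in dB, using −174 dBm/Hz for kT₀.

10.2 dB

Noise floor: N = −174 + 10 log₁₀(B) + NF
10 log₁₀(2.46×10⁸) = 83.91 dB
N = −174 + 83.91 + 4.87 = −85.22 dBm
SNR = P_sig − N = −75.0 − (−85.22) = 10.22 dB → 10.2 dB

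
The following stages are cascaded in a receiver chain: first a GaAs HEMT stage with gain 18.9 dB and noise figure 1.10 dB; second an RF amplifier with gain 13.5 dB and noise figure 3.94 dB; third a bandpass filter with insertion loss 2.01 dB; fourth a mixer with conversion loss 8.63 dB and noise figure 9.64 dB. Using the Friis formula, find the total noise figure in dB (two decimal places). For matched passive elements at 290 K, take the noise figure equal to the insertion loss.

Convert to linear (a loss of L dB is a gain of −L dB): F_i = 10^(NF_i/10), G_i = 10^(G_i,dB/10)
  Stage 1: F_1 = 10^(1.10/10) = 1.288, G_1 = 10^(18.9/10) = 77.62
  Stage 2: F_2 = 10^(3.94/10) = 2.477, G_2 = 10^(13.5/10) = 22.39
  Stage 3: F_3 = 10^(2.01/10) = 1.589, G_3 = 10^(−2.01/10) = 0.6295
  Stage 4: F_4 = 10^(9.64/10) = 9.204, G_4 = 10^(−8.63/10) = 0.1371
Friis cascade:
  F = 1.288 + (2.477 − 1)/77.62 + (1.589 − 1)/1738 + (9.204 − 1)/1094 = 1.315
NF = 10 log₁₀(1.315) = 1.19 dB

1.19 dB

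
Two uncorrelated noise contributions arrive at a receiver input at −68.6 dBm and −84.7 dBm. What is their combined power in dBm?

Convert to linear, add, convert back:
P₁ = 1.38×10⁻¹⁰ W, P₂ = 3.39×10⁻¹² W
P_tot = 1.41×10⁻¹⁰ W → 10 log₁₀(P_tot / 10⁻³) = −68.5 dBm

−68.5 dBm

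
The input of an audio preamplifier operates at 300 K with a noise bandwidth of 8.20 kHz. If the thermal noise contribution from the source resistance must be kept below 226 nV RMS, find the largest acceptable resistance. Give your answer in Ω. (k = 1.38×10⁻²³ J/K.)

376 Ω

Johnson–Nyquist: V_n = √(4kTRB) ⇒ R = V_n² / (4kTB)
4kTB = 4 × 1.38×10⁻²³ × 300 × 8.20×10³ = 1.36×10⁻¹⁶
R = (2.26×10⁻⁷)² / 1.36×10⁻¹⁶ = 3.76×10² Ω = 376 Ω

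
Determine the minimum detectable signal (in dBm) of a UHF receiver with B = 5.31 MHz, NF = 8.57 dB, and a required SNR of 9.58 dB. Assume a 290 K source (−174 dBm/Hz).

Sensitivity = −174 + 10 log₁₀(B) + NF + SNR_min
= −174 + 67.25 + 8.57 + 9.58
= −88.60 dBm → −88.6 dBm

−88.6 dBm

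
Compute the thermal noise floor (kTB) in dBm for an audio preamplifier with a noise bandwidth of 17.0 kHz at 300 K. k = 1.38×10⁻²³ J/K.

−131.5 dBm

P_n = kTB = 1.38×10⁻²³ × 300 × 1.70×10⁴ = 7.04×10⁻¹⁷ W
In dBm: 10 log₁₀(7.04×10⁻¹⁷ / 10⁻³) = −131.5 dBm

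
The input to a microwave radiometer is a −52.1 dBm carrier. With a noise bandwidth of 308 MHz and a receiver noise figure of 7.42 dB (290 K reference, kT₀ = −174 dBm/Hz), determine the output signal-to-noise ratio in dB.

Noise floor: N = −174 + 10 log₁₀(B) + NF
10 log₁₀(3.08×10⁸) = 84.89 dB
N = −174 + 84.89 + 7.42 = −81.69 dBm
SNR = P_sig − N = −52.1 − (−81.69) = 29.59 dB → 29.6 dB

29.6 dB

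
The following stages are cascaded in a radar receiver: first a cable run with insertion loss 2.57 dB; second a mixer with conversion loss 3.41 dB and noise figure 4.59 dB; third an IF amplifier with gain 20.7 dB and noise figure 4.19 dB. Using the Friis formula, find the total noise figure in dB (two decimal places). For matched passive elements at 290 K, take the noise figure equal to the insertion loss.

Convert to linear (a loss of L dB is a gain of −L dB): F_i = 10^(NF_i/10), G_i = 10^(G_i,dB/10)
  Stage 1: F_1 = 10^(2.57/10) = 1.807, G_1 = 10^(−2.57/10) = 0.5534
  Stage 2: F_2 = 10^(4.59/10) = 2.877, G_2 = 10^(−3.41/10) = 0.4560
  Stage 3: F_3 = 10^(4.19/10) = 2.624, G_3 = 10^(20.7/10) = 117.5
Friis cascade:
  F = 1.807 + (2.877 − 1)/0.5534 + (2.624 − 1)/0.2523 = 11.64
NF = 10 log₁₀(11.64) = 10.66 dB

10.66 dB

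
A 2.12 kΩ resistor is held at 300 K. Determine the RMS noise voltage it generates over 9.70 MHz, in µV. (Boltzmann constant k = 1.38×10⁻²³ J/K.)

18.5 µV

V_n = √(4kTRB)
4kTRB = 4 × 1.38×10⁻²³ × 300 × 2.12×10³ × 9.70×10⁶ = 3.41×10⁻¹⁰ V²
V_n = √(3.41×10⁻¹⁰) = 1.85×10⁻⁵ V = 18.5 µV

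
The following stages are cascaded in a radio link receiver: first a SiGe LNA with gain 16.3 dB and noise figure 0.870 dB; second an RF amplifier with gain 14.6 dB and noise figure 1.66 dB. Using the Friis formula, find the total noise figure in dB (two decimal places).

Convert to linear (a loss of L dB is a gain of −L dB): F_i = 10^(NF_i/10), G_i = 10^(G_i,dB/10)
  Stage 1: F_1 = 10^(0.870/10) = 1.222, G_1 = 10^(16.3/10) = 42.66
  Stage 2: F_2 = 10^(1.66/10) = 1.466, G_2 = 10^(14.6/10) = 28.84
Friis cascade:
  F = 1.222 + (1.466 − 1)/42.66 = 1.233
NF = 10 log₁₀(1.233) = 0.91 dB

0.91 dB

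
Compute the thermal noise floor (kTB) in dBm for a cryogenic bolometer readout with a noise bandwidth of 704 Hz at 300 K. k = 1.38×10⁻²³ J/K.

−145.4 dBm

P_n = kTB = 1.38×10⁻²³ × 300 × 7.04×10² = 2.91×10⁻¹⁸ W
In dBm: 10 log₁₀(2.91×10⁻¹⁸ / 10⁻³) = −145.4 dBm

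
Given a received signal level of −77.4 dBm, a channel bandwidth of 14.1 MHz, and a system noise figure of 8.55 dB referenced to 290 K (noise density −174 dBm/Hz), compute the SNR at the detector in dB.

Noise floor: N = −174 + 10 log₁₀(B) + NF
10 log₁₀(1.41×10⁷) = 71.49 dB
N = −174 + 71.49 + 8.55 = −93.96 dBm
SNR = P_sig − N = −77.4 − (−93.96) = 16.56 dB → 16.6 dB

16.6 dB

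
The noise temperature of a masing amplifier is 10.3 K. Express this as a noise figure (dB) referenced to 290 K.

0.152 dB

F = 1 + T_e/T₀ = 1 + 10.3/290 = 1.03552
NF = 10 log₁₀(1.03552) = 0.152 dB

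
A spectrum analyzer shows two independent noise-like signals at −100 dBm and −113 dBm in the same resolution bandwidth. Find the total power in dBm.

−99.8 dBm

Convert to linear, add, convert back:
P₁ = 1.00×10⁻¹³ W, P₂ = 5.01×10⁻¹⁵ W
P_tot = 1.05×10⁻¹³ W → 10 log₁₀(P_tot / 10⁻³) = −99.8 dBm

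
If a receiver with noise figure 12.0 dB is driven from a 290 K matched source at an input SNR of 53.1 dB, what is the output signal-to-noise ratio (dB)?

By definition F = SNR_in/SNR_out, so in dB: SNR_out = SNR_in − NF
SNR_out = 53.1 − 12.0 = 41.1 dB

41.1 dB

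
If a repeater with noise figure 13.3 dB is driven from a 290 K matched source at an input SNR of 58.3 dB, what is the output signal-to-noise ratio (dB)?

45.0 dB

By definition F = SNR_in/SNR_out, so in dB: SNR_out = SNR_in − NF
SNR_out = 58.3 − 13.3 = 45.0 dB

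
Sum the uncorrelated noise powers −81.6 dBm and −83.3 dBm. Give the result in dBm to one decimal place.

−79.4 dBm

Convert to linear, add, convert back:
P₁ = 6.92×10⁻¹² W, P₂ = 4.68×10⁻¹² W
P_tot = 1.16×10⁻¹¹ W → 10 log₁₀(P_tot / 10⁻³) = −79.4 dBm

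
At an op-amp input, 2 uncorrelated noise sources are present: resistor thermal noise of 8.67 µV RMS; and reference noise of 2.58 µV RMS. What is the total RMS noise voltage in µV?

Uncorrelated sources add in power (mean-square): V_tot = √(ΣV_i²)
V_tot = √[(8.67×10⁻⁶)² + (2.58×10⁻⁶)²] = 9.05×10⁻⁶ V = 9.05 µV

9.05 µV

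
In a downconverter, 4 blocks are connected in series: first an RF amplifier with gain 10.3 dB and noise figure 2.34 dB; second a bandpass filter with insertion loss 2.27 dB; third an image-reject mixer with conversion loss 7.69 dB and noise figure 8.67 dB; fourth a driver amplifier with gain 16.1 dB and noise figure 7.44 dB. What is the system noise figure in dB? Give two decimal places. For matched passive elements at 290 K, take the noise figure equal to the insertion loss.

8.44 dB

Convert to linear (a loss of L dB is a gain of −L dB): F_i = 10^(NF_i/10), G_i = 10^(G_i,dB/10)
  Stage 1: F_1 = 10^(2.34/10) = 1.714, G_1 = 10^(10.3/10) = 10.72
  Stage 2: F_2 = 10^(2.27/10) = 1.687, G_2 = 10^(−2.27/10) = 0.5929
  Stage 3: F_3 = 10^(8.67/10) = 7.362, G_3 = 10^(−7.69/10) = 0.1702
  Stage 4: F_4 = 10^(7.44/10) = 5.546, G_4 = 10^(16.1/10) = 40.74
Friis cascade:
  F = 1.714 + (1.687 − 1)/10.72 + (7.362 − 1)/6.353 + (5.546 − 1)/1.081 = 6.983
NF = 10 log₁₀(6.983) = 8.44 dB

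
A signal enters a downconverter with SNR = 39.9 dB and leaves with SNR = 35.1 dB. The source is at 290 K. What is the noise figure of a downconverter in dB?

4.8 dB

NF (dB) = SNR_in(dB) − SNR_out(dB) when the source is at T₀
NF = 39.9 − 35.1 = 4.8 dB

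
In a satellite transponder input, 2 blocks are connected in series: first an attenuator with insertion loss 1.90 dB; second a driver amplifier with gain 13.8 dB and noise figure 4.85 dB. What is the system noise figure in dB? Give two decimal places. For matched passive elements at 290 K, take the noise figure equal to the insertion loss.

6.75 dB

Convert to linear (a loss of L dB is a gain of −L dB): F_i = 10^(NF_i/10), G_i = 10^(G_i,dB/10)
  Stage 1: F_1 = 10^(1.90/10) = 1.549, G_1 = 10^(−1.90/10) = 0.6457
  Stage 2: F_2 = 10^(4.85/10) = 3.055, G_2 = 10^(13.8/10) = 23.99
Friis cascade:
  F = 1.549 + (3.055 − 1)/0.6457 = 4.732
NF = 10 log₁₀(4.732) = 6.75 dB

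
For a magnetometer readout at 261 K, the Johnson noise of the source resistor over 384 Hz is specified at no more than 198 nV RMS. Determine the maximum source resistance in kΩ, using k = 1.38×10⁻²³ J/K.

Johnson–Nyquist: V_n = √(4kTRB) ⇒ R = V_n² / (4kTB)
4kTB = 4 × 1.38×10⁻²³ × 261 × 3.84×10² = 5.53×10⁻¹⁸
R = (1.98×10⁻⁷)² / 5.53×10⁻¹⁸ = 7.09×10³ Ω = 7.09 kΩ

7.09 kΩ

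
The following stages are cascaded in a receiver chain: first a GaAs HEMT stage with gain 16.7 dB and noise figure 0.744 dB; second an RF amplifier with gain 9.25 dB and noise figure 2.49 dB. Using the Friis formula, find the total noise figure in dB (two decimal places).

Convert to linear (a loss of L dB is a gain of −L dB): F_i = 10^(NF_i/10), G_i = 10^(G_i,dB/10)
  Stage 1: F_1 = 10^(0.744/10) = 1.187, G_1 = 10^(16.7/10) = 46.77
  Stage 2: F_2 = 10^(2.49/10) = 1.774, G_2 = 10^(9.25/10) = 8.414
Friis cascade:
  F = 1.187 + (1.774 − 1)/46.77 = 1.203
NF = 10 log₁₀(1.203) = 0.80 dB

0.80 dB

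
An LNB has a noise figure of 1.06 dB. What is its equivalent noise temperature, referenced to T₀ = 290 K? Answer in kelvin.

80.2 K

F = 10^(1.06/10) = 1.27644
T_e = (F − 1)·T₀ = (1.27644 − 1) × 290 = 80.2 K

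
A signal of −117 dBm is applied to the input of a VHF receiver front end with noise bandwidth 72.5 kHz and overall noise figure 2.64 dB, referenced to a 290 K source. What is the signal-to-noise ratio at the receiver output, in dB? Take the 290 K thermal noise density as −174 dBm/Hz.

Noise floor: N = −174 + 10 log₁₀(B) + NF
10 log₁₀(7.25×10⁴) = 48.6 dB
N = −174 + 48.6 + 2.64 = −122.76 dBm
SNR = P_sig − N = −117 − (−122.76) = 5.76 dB → 5.8 dB

5.8 dB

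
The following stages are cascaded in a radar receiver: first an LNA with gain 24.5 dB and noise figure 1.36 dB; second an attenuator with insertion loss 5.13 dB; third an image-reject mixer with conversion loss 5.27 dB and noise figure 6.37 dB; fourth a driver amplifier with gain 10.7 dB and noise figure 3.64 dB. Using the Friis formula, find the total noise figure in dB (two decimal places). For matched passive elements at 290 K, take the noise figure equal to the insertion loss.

1.66 dB

Convert to linear (a loss of L dB is a gain of −L dB): F_i = 10^(NF_i/10), G_i = 10^(G_i,dB/10)
  Stage 1: F_1 = 10^(1.36/10) = 1.368, G_1 = 10^(24.5/10) = 281.8
  Stage 2: F_2 = 10^(5.13/10) = 3.258, G_2 = 10^(−5.13/10) = 0.3069
  Stage 3: F_3 = 10^(6.37/10) = 4.335, G_3 = 10^(−5.27/10) = 0.2972
  Stage 4: F_4 = 10^(3.64/10) = 2.312, G_4 = 10^(10.7/10) = 11.75
Friis cascade:
  F = 1.368 + (3.258 − 1)/281.8 + (4.335 − 1)/86.50 + (2.312 − 1)/25.70 = 1.465
NF = 10 log₁₀(1.465) = 1.66 dB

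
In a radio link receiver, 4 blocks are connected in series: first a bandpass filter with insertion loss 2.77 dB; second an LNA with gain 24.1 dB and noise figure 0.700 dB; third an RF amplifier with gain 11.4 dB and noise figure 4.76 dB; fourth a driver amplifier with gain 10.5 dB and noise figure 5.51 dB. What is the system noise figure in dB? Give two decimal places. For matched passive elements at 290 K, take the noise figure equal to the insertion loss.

Convert to linear (a loss of L dB is a gain of −L dB): F_i = 10^(NF_i/10), G_i = 10^(G_i,dB/10)
  Stage 1: F_1 = 10^(2.77/10) = 1.892, G_1 = 10^(−2.77/10) = 0.5284
  Stage 2: F_2 = 10^(0.700/10) = 1.175, G_2 = 10^(24.1/10) = 257.0
  Stage 3: F_3 = 10^(4.76/10) = 2.992, G_3 = 10^(11.4/10) = 13.80
  Stage 4: F_4 = 10^(5.51/10) = 3.556, G_4 = 10^(10.5/10) = 11.22
Friis cascade:
  F = 1.892 + (1.175 − 1)/0.5284 + (2.992 − 1)/135.8 + (3.556 − 1)/1875 = 2.239
NF = 10 log₁₀(2.239) = 3.50 dB

3.50 dB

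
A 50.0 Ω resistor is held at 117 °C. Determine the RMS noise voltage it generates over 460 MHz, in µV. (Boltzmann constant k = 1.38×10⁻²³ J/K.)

T = 117 °C + 273.15 = 390.15 K
V_n = √(4kTRB)
4kTRB = 4 × 1.38×10⁻²³ × 390.15 × 5.00×10¹ × 4.60×10⁸ = 4.95×10⁻¹⁰ V²
V_n = √(4.95×10⁻¹⁰) = 2.23×10⁻⁵ V = 22.3 µV

22.3 µV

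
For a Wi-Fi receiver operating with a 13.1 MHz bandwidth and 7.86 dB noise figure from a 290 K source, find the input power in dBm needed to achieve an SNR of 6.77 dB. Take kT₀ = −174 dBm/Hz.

−88.2 dBm

Sensitivity = −174 + 10 log₁₀(B) + NF + SNR_min
= −174 + 71.17 + 7.86 + 6.77
= −88.20 dBm → −88.2 dBm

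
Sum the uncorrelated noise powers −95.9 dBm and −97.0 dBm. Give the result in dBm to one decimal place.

−93.4 dBm

Convert to linear, add, convert back:
P₁ = 2.57×10⁻¹³ W, P₂ = 2.00×10⁻¹³ W
P_tot = 4.57×10⁻¹³ W → 10 log₁₀(P_tot / 10⁻³) = −93.4 dBm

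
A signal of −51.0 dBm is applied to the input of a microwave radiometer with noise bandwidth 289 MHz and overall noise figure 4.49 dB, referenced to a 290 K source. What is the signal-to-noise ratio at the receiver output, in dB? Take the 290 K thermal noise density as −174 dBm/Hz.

33.9 dB

Noise floor: N = −174 + 10 log₁₀(B) + NF
10 log₁₀(2.89×10⁸) = 84.61 dB
N = −174 + 84.61 + 4.49 = −84.90 dBm
SNR = P_sig − N = −51.0 − (−84.90) = 33.90 dB → 33.9 dB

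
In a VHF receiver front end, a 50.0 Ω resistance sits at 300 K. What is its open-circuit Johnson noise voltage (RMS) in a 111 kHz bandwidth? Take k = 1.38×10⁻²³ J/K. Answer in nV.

303 nV

V_n = √(4kTRB)
4kTRB = 4 × 1.38×10⁻²³ × 300 × 5.00×10¹ × 1.11×10⁵ = 9.19×10⁻¹⁴ V²
V_n = √(9.19×10⁻¹⁴) = 3.03×10⁻⁷ V = 303 nV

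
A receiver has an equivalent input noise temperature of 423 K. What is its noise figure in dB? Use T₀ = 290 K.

3.91 dB

F = 1 + T_e/T₀ = 1 + 423/290 = 2.45862
NF = 10 log₁₀(2.45862) = 3.91 dB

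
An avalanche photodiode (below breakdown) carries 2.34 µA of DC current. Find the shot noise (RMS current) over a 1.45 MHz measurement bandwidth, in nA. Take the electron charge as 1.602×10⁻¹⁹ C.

1.04 nA

I_n = √(2qI·B)
2qI·B = 2 × 1.602×10⁻¹⁹ × 2.34×10⁻⁶ × 1.45×10⁶ = 1.09×10⁻¹⁸ A²
I_n = √(1.09×10⁻¹⁸) = 1.04×10⁻⁹ A = 1.04 nA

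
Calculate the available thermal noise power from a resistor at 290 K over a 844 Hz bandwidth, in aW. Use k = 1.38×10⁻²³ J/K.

P_n = kTB = 1.38×10⁻²³ × 290 × 8.44×10² = 3.38×10⁻¹⁸ W = 3.38 aW

3.38 aW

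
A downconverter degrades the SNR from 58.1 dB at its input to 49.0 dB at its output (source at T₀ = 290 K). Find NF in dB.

9.1 dB

NF (dB) = SNR_in(dB) − SNR_out(dB) when the source is at T₀
NF = 58.1 − 49.0 = 9.1 dB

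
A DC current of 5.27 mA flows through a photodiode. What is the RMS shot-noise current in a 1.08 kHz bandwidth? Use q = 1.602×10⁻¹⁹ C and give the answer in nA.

1.35 nA

I_n = √(2qI·B)
2qI·B = 2 × 1.602×10⁻¹⁹ × 5.27×10⁻³ × 1.08×10³ = 1.82×10⁻¹⁸ A²
I_n = √(1.82×10⁻¹⁸) = 1.35×10⁻⁹ A = 1.35 nA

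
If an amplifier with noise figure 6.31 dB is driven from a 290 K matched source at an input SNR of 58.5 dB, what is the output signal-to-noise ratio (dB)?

By definition F = SNR_in/SNR_out, so in dB: SNR_out = SNR_in − NF
SNR_out = 58.5 − 6.31 = 52.19 dB

52.19 dB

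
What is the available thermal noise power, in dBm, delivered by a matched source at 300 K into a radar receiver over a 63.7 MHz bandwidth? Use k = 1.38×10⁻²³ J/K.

P_n = kTB = 1.38×10⁻²³ × 300 × 6.37×10⁷ = 2.64×10⁻¹³ W
In dBm: 10 log₁₀(2.64×10⁻¹³ / 10⁻³) = −95.8 dBm

−95.8 dBm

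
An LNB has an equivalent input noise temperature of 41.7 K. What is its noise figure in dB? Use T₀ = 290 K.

0.583 dB

F = 1 + T_e/T₀ = 1 + 41.7/290 = 1.14379
NF = 10 log₁₀(1.14379) = 0.583 dB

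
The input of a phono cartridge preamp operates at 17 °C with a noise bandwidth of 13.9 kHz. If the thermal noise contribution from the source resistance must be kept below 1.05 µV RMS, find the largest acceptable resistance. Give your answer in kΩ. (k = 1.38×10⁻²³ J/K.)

T = 17 °C + 273.15 = 290.15 K
Johnson–Nyquist: V_n = √(4kTRB) ⇒ R = V_n² / (4kTB)
4kTB = 4 × 1.38×10⁻²³ × 290.15 × 1.39×10⁴ = 2.23×10⁻¹⁶
R = (1.05×10⁻⁶)² / 2.23×10⁻¹⁶ = 4.95×10³ Ω = 4.95 kΩ

4.95 kΩ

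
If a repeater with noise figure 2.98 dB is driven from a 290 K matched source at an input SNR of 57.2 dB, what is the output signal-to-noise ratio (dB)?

By definition F = SNR_in/SNR_out, so in dB: SNR_out = SNR_in − NF
SNR_out = 57.2 − 2.98 = 54.22 dB

54.22 dB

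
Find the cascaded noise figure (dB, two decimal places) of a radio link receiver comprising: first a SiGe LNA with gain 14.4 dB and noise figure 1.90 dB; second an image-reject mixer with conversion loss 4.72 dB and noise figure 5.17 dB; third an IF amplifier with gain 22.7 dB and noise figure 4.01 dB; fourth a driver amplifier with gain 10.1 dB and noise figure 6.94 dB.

2.55 dB

Convert to linear (a loss of L dB is a gain of −L dB): F_i = 10^(NF_i/10), G_i = 10^(G_i,dB/10)
  Stage 1: F_1 = 10^(1.90/10) = 1.549, G_1 = 10^(14.4/10) = 27.54
  Stage 2: F_2 = 10^(5.17/10) = 3.289, G_2 = 10^(−4.72/10) = 0.3373
  Stage 3: F_3 = 10^(4.01/10) = 2.518, G_3 = 10^(22.7/10) = 186.2
  Stage 4: F_4 = 10^(6.94/10) = 4.943, G_4 = 10^(10.1/10) = 10.23
Friis cascade:
  F = 1.549 + (3.289 − 1)/27.54 + (2.518 − 1)/9.290 + (4.943 − 1)/1730 = 1.798
NF = 10 log₁₀(1.798) = 2.55 dB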